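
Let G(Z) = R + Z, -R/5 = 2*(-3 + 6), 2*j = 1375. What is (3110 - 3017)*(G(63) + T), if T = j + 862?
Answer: 294345/2 ≈ 1.4717e+5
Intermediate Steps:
j = 1375/2 (j = (½)*1375 = 1375/2 ≈ 687.50)
R = -30 (R = -10*(-3 + 6) = -10*3 = -5*6 = -30)
G(Z) = -30 + Z
T = 3099/2 (T = 1375/2 + 862 = 3099/2 ≈ 1549.5)
(3110 - 3017)*(G(63) + T) = (3110 - 3017)*((-30 + 63) + 3099/2) = 93*(33 + 3099/2) = 93*(3165/2) = 294345/2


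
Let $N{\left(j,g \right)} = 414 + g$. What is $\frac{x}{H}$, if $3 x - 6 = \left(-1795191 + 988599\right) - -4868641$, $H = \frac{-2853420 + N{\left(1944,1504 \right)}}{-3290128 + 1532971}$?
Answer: $\frac{2379222792545}{2851502} \approx 8.3438 \cdot 10^{5}$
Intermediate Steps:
$H = \frac{2851502}{1757157}$ ($H = \frac{-2853420 + \left(414 + 1504\right)}{-3290128 + 1532971} = \frac{-2853420 + 1918}{-1757157} = \left(-2851502\right) \left(- \frac{1}{1757157}\right) = \frac{2851502}{1757157} \approx 1.6228$)
$x = \frac{4062055}{3}$ ($x = 2 + \frac{\left(-1795191 + 988599\right) - -4868641}{3} = 2 + \frac{-806592 + 4868641}{3} = 2 + \frac{1}{3} \cdot 4062049 = 2 + \frac{4062049}{3} = \frac{4062055}{3} \approx 1.354 \cdot 10^{6}$)
$\frac{x}{H} = \frac{4062055}{3 \cdot \frac{2851502}{1757157}} = \frac{4062055}{3} \cdot \frac{1757157}{2851502} = \frac{2379222792545}{2851502}$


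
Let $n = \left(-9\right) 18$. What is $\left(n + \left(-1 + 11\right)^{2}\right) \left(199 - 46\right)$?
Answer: $-9486$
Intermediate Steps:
$n = -162$
$\left(n + \left(-1 + 11\right)^{2}\right) \left(199 - 46\right) = \left(-162 + \left(-1 + 11\right)^{2}\right) \left(199 - 46\right) = \left(-162 + 10^{2}\right) 153 = \left(-162 + 100\right) 153 = \left(-62\right) 153 = -9486$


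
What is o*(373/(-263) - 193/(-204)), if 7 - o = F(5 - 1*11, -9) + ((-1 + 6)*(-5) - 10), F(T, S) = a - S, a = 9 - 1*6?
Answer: -126665/8942 ≈ -14.165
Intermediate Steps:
a = 3 (a = 9 - 6 = 3)
F(T, S) = 3 - S
o = 30 (o = 7 - ((3 - 1*(-9)) + ((-1 + 6)*(-5) - 10)) = 7 - ((3 + 9) + (5*(-5) - 10)) = 7 - (12 + (-25 - 10)) = 7 - (12 - 35) = 7 - 1*(-23) = 7 + 23 = 30)
o*(373/(-263) - 193/(-204)) = 30*(373/(-263) - 193/(-204)) = 30*(373*(-1/263) - 193*(-1/204)) = 30*(-373/263 + 193/204) = 30*(-25333/53652) = -126665/8942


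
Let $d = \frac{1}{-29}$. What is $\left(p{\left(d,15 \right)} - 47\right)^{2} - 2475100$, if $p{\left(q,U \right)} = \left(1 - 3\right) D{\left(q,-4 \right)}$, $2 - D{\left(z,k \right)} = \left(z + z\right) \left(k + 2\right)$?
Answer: $- \frac{2079395259}{841} \approx -2.4725 \cdot 10^{6}$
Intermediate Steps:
$d = - \frac{1}{29} \approx -0.034483$
$D{\left(z,k \right)} = 2 - 2 z \left(2 + k\right)$ ($D{\left(z,k \right)} = 2 - \left(z + z\right) \left(k + 2\right) = 2 - 2 z \left(2 + k\right)$)
$p{\left(q,U \right)} = -4 - 8 q$ ($p{\left(q,U \right)} = \left(1 - 3\right) \left(2 - 4 q - - 8 q\right) = - 2 \left(2 - 4 q + 8 q\right) = - 2 \left(2 + 4 q\right) = -4 - 8 q$)
$\left(p{\left(d,15 \right)} - 47\right)^{2} - 2475100 = \left(\left(-4 - - \frac{8}{29}\right) - 47\right)^{2} - 2475100 = \left(\left(-4 + \frac{8}{29}\right) - 47\right)^{2} - 2475100 = \left(- \frac{108}{29} - 47\right)^{2} - 2475100 = \left(- \frac{1471}{29}\right)^{2} - 2475100 = \frac{2163841}{841} - 2475100 = - \frac{2079395259}{841}$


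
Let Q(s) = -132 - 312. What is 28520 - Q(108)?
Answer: 28964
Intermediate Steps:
Q(s) = -444
28520 - Q(108) = 28520 - 1*(-444) = 28520 + 444 = 28964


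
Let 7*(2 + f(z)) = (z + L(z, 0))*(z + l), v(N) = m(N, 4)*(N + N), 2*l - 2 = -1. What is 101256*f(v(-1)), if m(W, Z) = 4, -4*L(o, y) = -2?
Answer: 4278066/7 ≈ 6.1115e+5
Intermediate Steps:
l = ½ (l = 1 + (½)*(-1) = 1 - ½ = ½ ≈ 0.50000)
L(o, y) = ½ (L(o, y) = -¼*(-2) = ½)
v(N) = 8*N (v(N) = 4*(N + N) = 4*(2*N) = 8*N)
f(z) = -2 + (½ + z)²/7 (f(z) = -2 + ((z + ½)*(z + ½))/7 = -2 + ((½ + z)*(½ + z))/7 = -2 + (½ + z)²/7)
101256*f(v(-1)) = 101256*(-55/28 + (8*(-1))/7 + (8*(-1))²/7) = 101256*(-55/28 + (⅐)*(-8) + (⅐)*(-8)²) = 101256*(-55/28 - 8/7 + (⅐)*64) = 101256*(-55/28 - 8/7 + 64/7) = 101256*(169/28) = 4278066/7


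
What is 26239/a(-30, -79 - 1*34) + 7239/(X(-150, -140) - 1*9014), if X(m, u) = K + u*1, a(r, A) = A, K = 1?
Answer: -710866/3051 ≈ -232.99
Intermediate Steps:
X(m, u) = 1 + u (X(m, u) = 1 + u*1 = 1 + u)
26239/a(-30, -79 - 1*34) + 7239/(X(-150, -140) - 1*9014) = 26239/(-79 - 1*34) + 7239/((1 - 140) - 1*9014) = 26239/(-79 - 34) + 7239/(-139 - 9014) = 26239/(-113) + 7239/(-9153) = 26239*(-1/113) + 7239*(-1/9153) = -26239/113 - 2413/3051 = -710866/3051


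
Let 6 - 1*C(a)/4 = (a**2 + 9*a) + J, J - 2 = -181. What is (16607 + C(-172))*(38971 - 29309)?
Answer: -915928614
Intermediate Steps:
J = -179 (J = 2 - 181 = -179)
C(a) = 740 - 36*a - 4*a**2 (C(a) = 24 - 4*((a**2 + 9*a) - 179) = 24 - 4*(-179 + a**2 + 9*a) = 24 + (716 - 36*a - 4*a**2) = 740 - 36*a - 4*a**2)
(16607 + C(-172))*(38971 - 29309) = (16607 + (740 - 36*(-172) - 4*(-172)**2))*(38971 - 29309) = (16607 + (740 + 6192 - 4*29584))*9662 = (16607 + (740 + 6192 - 118336))*9662 = (16607 - 111404)*9662 = -94797*9662 = -915928614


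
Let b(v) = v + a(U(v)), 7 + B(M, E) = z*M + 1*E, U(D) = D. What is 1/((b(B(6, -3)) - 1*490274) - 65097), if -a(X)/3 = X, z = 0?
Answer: -1/555351 ≈ -1.8007e-6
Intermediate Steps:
a(X) = -3*X
B(M, E) = -7 + E (B(M, E) = -7 + (0*M + 1*E) = -7 + (0 + E) = -7 + E)
b(v) = -2*v (b(v) = v - 3*v = -2*v)
1/((b(B(6, -3)) - 1*490274) - 65097) = 1/((-2*(-7 - 3) - 1*490274) - 65097) = 1/((-2*(-10) - 490274) - 65097) = 1/((20 - 490274) - 65097) = 1/(-490254 - 65097) = 1/(-555351) = -1/555351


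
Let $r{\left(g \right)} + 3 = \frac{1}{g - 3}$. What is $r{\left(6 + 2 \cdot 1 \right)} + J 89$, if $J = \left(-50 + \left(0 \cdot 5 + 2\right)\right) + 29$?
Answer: $- \frac{8469}{5} \approx -1693.8$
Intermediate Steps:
$r{\left(g \right)} = -3 + \frac{1}{-3 + g}$ ($r{\left(g \right)} = -3 + \frac{1}{g - 3} = -3 + \frac{1}{-3 + g}$)
$J = -19$ ($J = \left(-50 + \left(0 + 2\right)\right) + 29 = \left(-50 + 2\right) + 29 = -48 + 29 = -19$)
$r{\left(6 + 2 \cdot 1 \right)} + J 89 = \frac{10 - 3 \left(6 + 2 \cdot 1\right)}{-3 + \left(6 + 2 \cdot 1\right)} - 1691 = \frac{10 - 3 \left(6 + 2\right)}{-3 + \left(6 + 2\right)} - 1691 = \frac{10 - 24}{-3 + 8} - 1691 = \frac{10 - 24}{5} - 1691 = \frac{1}{5} \left(-14\right) - 1691 = - \frac{14}{5} - 1691 = - \frac{8469}{5}$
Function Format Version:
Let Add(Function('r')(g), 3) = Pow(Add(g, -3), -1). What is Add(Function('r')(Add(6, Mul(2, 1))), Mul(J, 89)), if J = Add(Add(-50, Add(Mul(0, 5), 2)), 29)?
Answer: Rational(-8469, 5) ≈ -1693.8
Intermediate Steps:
Function('r')(g) = Add(-3, Pow(Add(-3, g), -1)) (Function('r')(g) = Add(-3, Pow(Add(g, -3), -1)) = Add(-3, Pow(Add(-3, g), -1)))
J = -19 (J = Add(Add(-50, Add(0, 2)), 29) = Add(Add(-50, 2), 29) = Add(-48, 29) = -19)
Add(Function('r')(Add(6, Mul(2, 1))), Mul(J, 89)) = Add(Mul(Pow(Add(-3, Add(6, Mul(2, 1))), -1), Add(10, Mul(-3, Add(6, Mul(2, 1))))), Mul(-19, 89)) = Add(Mul(Pow(Add(-3, Add(6, 2)), -1), Add(10, Mul(-3, Add(6, 2)))), -1691) = Add(Mul(Pow(Add(-3, 8), -1), Add(10, Mul(-3, 8))), -1691) = Add(Mul(Pow(5, -1), Add(10, -24)), -1691) = Add(Mul(Rational(1, 5), -14), -1691) = Add(Rational(-14, 5), -1691) = Rational(-8469, 5)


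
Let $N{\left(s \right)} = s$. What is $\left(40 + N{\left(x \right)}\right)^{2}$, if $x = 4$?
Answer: $1936$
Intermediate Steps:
$\left(40 + N{\left(x \right)}\right)^{2} = \left(40 + 4\right)^{2} = 44^{2} = 1936$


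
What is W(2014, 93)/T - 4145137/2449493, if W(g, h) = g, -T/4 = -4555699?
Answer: -37765526332075/22318305621214 ≈ -1.6921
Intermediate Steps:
T = 18222796 (T = -4*(-4555699) = 18222796)
W(2014, 93)/T - 4145137/2449493 = 2014/18222796 - 4145137/2449493 = 2014*(1/18222796) - 4145137*1/2449493 = 1007/9111398 - 4145137/2449493 = -37765526332075/22318305621214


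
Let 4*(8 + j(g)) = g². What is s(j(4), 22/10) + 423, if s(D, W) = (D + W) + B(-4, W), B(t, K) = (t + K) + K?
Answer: 2108/5 ≈ 421.60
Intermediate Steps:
B(t, K) = t + 2*K (B(t, K) = (K + t) + K = t + 2*K)
j(g) = -8 + g²/4
s(D, W) = -4 + D + 3*W (s(D, W) = (D + W) + (-4 + 2*W) = -4 + D + 3*W)
s(j(4), 22/10) + 423 = (-4 + (-8 + (¼)*4²) + 3*(22/10)) + 423 = (-4 + (-8 + (¼)*16) + 3*(22*(⅒))) + 423 = (-4 + (-8 + 4) + 3*(11/5)) + 423 = (-4 - 4 + 33/5) + 423 = -7/5 + 423 = 2108/5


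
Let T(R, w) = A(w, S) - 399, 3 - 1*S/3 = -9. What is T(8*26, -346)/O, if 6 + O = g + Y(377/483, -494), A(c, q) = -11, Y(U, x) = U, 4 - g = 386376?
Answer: 198030/186620197 ≈ 0.0010611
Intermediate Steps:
g = -386372 (g = 4 - 1*386376 = 4 - 386376 = -386372)
S = 36 (S = 9 - 3*(-9) = 9 + 27 = 36)
T(R, w) = -410 (T(R, w) = -11 - 399 = -410)
O = -186620197/483 (O = -6 + (-386372 + 377/483) = -6 - 186617299/483 = -186620197/483 ≈ -3.8638e+5)
T(8*26, -346)/O = -410/(-186620197/483) = -410*(-483/186620197) = 198030/186620197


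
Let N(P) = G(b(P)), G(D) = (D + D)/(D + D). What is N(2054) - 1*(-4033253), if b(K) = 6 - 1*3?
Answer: 4033254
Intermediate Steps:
b(K) = 3 (b(K) = 6 - 3 = 3)
G(D) = 1 (G(D) = (2*D)/((2*D)) = (2*D)*(1/(2*D)) = 1)
N(P) = 1
N(2054) - 1*(-4033253) = 1 - 1*(-4033253) = 1 + 4033253 = 4033254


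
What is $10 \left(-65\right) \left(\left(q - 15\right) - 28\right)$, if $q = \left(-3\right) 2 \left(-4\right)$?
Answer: $12350$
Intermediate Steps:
$q = 24$ ($q = \left(-6\right) \left(-4\right) = 24$)
$10 \left(-65\right) \left(\left(q - 15\right) - 28\right) = 10 \left(-65\right) \left(\left(24 - 15\right) - 28\right) = - 650 \left(9 - 28\right) = \left(-650\right) \left(-19\right) = 12350$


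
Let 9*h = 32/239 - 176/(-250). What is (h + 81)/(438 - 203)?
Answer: 7267969/21061875 ≈ 0.34508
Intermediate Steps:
h = 8344/89625 (h = (32/239 - 176/(-250))/9 = (32*(1/239) - 176*(-1/250))/9 = (32/239 + 88/125)/9 = (⅑)*(25032/29875) = 8344/89625 ≈ 0.093099)
(h + 81)/(438 - 203) = (8344/89625 + 81)/(438 - 203) = (7267969/89625)/235 = (7267969/89625)*(1/235) = 7267969/21061875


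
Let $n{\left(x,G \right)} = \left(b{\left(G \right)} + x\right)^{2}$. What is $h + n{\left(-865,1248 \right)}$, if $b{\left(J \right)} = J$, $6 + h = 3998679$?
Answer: $4145362$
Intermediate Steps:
$h = 3998673$ ($h = -6 + 3998679 = 3998673$)
$n{\left(x,G \right)} = \left(G + x\right)^{2}$
$h + n{\left(-865,1248 \right)} = 3998673 + \left(1248 - 865\right)^{2} = 3998673 + 383^{2} = 3998673 + 146689 = 4145362$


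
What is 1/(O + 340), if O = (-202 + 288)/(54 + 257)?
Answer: 311/105826 ≈ 0.0029388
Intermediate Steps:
O = 86/311 ≈ 0.27653
1/(O + 340) = 1/(86/311 + 340) = 1/(105826/311) = 311/105826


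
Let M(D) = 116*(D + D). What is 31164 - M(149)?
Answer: -3404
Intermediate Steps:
M(D) = 232*D (M(D) = 116*(2*D) = 232*D)
31164 - M(149) = 31164 - 232*149 = 31164 - 1*34568 = 31164 - 34568 = -3404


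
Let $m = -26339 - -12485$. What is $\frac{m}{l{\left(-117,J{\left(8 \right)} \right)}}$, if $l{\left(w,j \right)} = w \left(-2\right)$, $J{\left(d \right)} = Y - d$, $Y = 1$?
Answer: $- \frac{2309}{39} \approx -59.205$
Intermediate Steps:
$J{\left(d \right)} = 1 - d$
$m = -13854$ ($m = -26339 + 12485 = -13854$)
$l{\left(w,j \right)} = - 2 w$
$\frac{m}{l{\left(-117,J{\left(8 \right)} \right)}} = - \frac{13854}{\left(-2\right) \left(-117\right)} = - \frac{13854}{234} = \left(-13854\right) \frac{1}{234} = - \frac{2309}{39}$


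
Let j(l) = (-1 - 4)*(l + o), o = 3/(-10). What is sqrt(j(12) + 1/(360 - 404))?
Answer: 5*I*sqrt(1133)/22 ≈ 7.65*I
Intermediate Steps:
o = -3/10 (o = 3*(-1/10) = -3/10 ≈ -0.30000)
j(l) = 3/2 - 5*l (j(l) = (-1 - 4)*(l - 3/10) = -5*(-3/10 + l) = 3/2 - 5*l)
sqrt(j(12) + 1/(360 - 404)) = sqrt((3/2 - 5*12) + 1/(360 - 404)) = sqrt((3/2 - 60) + 1/(-44)) = sqrt(-117/2 - 1/44) = sqrt(-2575/44) = 5*I*sqrt(1133)/22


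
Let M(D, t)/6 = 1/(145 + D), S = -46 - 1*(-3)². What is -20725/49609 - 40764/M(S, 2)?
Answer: -30333939865/49609 ≈ -6.1146e+5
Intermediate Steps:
S = -55 (S = -46 - 1*9 = -46 - 9 = -55)
M(D, t) = 6/(145 + D)
-20725/49609 - 40764/M(S, 2) = -20725/49609 - 40764/(6/(145 - 55)) = -20725*1/49609 - 40764/(6/90) = -20725/49609 - 40764/(6*(1/90)) = -20725/49609 - 40764/1/15 = -20725/49609 - 40764*15 = -20725/49609 - 611460 = -30333939865/49609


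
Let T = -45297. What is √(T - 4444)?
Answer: I*√49741 ≈ 223.03*I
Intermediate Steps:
√(T - 4444) = √(-45297 - 4444) = √(-49741) = I*√49741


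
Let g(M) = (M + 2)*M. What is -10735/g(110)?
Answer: -2147/2464 ≈ -0.87135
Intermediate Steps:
g(M) = M*(2 + M) (g(M) = (2 + M)*M = M*(2 + M))
-10735/g(110) = -10735*1/(110*(2 + 110)) = -10735/(110*112) = -10735/12320 = -10735*1/12320 = -2147/2464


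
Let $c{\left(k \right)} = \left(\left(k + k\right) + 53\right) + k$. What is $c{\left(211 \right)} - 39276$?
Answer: $-38590$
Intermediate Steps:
$c{\left(k \right)} = 53 + 3 k$ ($c{\left(k \right)} = \left(2 k + 53\right) + k = \left(53 + 2 k\right) + k = 53 + 3 k$)
$c{\left(211 \right)} - 39276 = \left(53 + 3 \cdot 211\right) - 39276 = \left(53 + 633\right) - 39276 = 686 - 39276 = -38590$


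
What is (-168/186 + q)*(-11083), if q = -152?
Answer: 52533420/31 ≈ 1.6946e+6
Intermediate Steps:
(-168/186 + q)*(-11083) = (-168/186 - 152)*(-11083) = (-168*1/186 - 152)*(-11083) = (-28/31 - 152)*(-11083) = -4740/31*(-11083) = 52533420/31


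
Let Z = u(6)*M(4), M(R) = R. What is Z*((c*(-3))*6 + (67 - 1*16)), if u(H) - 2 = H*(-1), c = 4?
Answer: 336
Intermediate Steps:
u(H) = 2 - H (u(H) = 2 + H*(-1) = 2 - H)
Z = -16 (Z = (2 - 1*6)*4 = (2 - 6)*4 = -4*4 = -16)
Z*((c*(-3))*6 + (67 - 1*16)) = -16*((4*(-3))*6 + (67 - 1*16)) = -16*(-12*6 + (67 - 16)) = -16*(-72 + 51) = -16*(-21) = 336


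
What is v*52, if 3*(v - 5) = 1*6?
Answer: 364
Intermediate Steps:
v = 7 (v = 5 + (1*6)/3 = 5 + (⅓)*6 = 5 + 2 = 7)
v*52 = 7*52 = 364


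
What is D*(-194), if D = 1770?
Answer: -343380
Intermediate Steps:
D*(-194) = 1770*(-194) = -343380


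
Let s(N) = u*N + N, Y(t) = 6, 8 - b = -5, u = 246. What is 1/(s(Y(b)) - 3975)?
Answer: -1/2493 ≈ -0.00040112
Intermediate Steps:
b = 13 (b = 8 - 1*(-5) = 8 + 5 = 13)
s(N) = 247*N (s(N) = 246*N + N = 247*N)
1/(s(Y(b)) - 3975) = 1/(247*6 - 3975) = 1/(1482 - 3975) = 1/(-2493) = -1/2493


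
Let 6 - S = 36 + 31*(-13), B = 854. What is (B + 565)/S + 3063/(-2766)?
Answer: 927485/343906 ≈ 2.6969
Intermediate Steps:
S = 373 (S = 6 - (36 + 31*(-13)) = 6 - (36 - 403) = 6 - 1*(-367) = 6 + 367 = 373)
(B + 565)/S + 3063/(-2766) = (854 + 565)/373 + 3063/(-2766) = 1419*(1/373) + 3063*(-1/2766) = 1419/373 - 1021/922 = 927485/343906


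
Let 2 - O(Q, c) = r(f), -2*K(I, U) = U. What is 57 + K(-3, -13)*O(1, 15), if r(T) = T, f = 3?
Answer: 101/2 ≈ 50.500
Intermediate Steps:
K(I, U) = -U/2
O(Q, c) = -1 (O(Q, c) = 2 - 1*3 = 2 - 3 = -1)
57 + K(-3, -13)*O(1, 15) = 57 - 1/2*(-13)*(-1) = 57 + (13/2)*(-1) = 57 - 13/2 = 101/2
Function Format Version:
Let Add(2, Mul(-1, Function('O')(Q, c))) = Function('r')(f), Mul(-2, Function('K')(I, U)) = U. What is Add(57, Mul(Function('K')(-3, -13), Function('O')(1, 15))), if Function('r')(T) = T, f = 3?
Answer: Rational(101, 2) ≈ 50.500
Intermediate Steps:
Function('K')(I, U) = Mul(Rational(-1, 2), U)
Function('O')(Q, c) = -1 (Function('O')(Q, c) = Add(2, Mul(-1, 3)) = Add(2, -3) = -1)
Add(57, Mul(Function('K')(-3, -13), Function('O')(1, 15))) = Add(57, Mul(Mul(Rational(-1, 2), -13), -1)) = Add(57, Mul(Rational(13, 2), -1)) = Add(57, Rational(-13, 2)) = Rational(101, 2)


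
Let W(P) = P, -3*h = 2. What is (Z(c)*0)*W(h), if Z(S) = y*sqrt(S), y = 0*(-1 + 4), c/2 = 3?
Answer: 0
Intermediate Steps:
h = -2/3 (h = -1/3*2 = -2/3 ≈ -0.66667)
c = 6 (c = 2*3 = 6)
y = 0 (y = 0*3 = 0)
Z(S) = 0 (Z(S) = 0*sqrt(S) = 0)
(Z(c)*0)*W(h) = (0*0)*(-2/3) = 0*(-2/3) = 0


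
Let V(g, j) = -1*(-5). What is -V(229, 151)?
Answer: -5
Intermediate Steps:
V(g, j) = 5
-V(229, 151) = -1*5 = -5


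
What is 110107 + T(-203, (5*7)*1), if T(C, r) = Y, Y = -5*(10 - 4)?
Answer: 110077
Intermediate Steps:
Y = -30 (Y = -5*6 = -30)
T(C, r) = -30
110107 + T(-203, (5*7)*1) = 110107 - 30 = 110077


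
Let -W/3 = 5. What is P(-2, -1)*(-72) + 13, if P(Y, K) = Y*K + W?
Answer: 949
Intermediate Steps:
W = -15 (W = -3*5 = -15)
P(Y, K) = -15 + K*Y (P(Y, K) = Y*K - 15 = K*Y - 15 = -15 + K*Y)
P(-2, -1)*(-72) + 13 = (-15 - 1*(-2))*(-72) + 13 = (-15 + 2)*(-72) + 13 = -13*(-72) + 13 = 936 + 13 = 949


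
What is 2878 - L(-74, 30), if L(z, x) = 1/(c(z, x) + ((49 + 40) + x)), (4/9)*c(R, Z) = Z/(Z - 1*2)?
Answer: 19567466/6799 ≈ 2878.0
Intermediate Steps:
c(R, Z) = 9*Z/(4*(-2 + Z)) (c(R, Z) = 9*(Z/(Z - 1*2))/4 = 9*(Z/(Z - 2))/4 = 9*(Z/(-2 + Z))/4 = 9*Z/(4*(-2 + Z)))
L(z, x) = 1/(89 + x + 9*x/(4*(-2 + x))) (L(z, x) = 1/(9*x/(4*(-2 + x)) + ((49 + 40) + x)) = 1/(9*x/(4*(-2 + x)) + (89 + x)) = 1/(89 + x + 9*x/(4*(-2 + x))))
2878 - L(-74, 30) = 2878 - 4*(-2 + 30)/(-712 + 4*30² + 357*30) = 2878 - 4*28/(-712 + 4*900 + 10710) = 2878 - 4*28/(-712 + 3600 + 10710) = 2878 - 4*28/13598 = 2878 - 1*56/6799 = 2878 - 56/6799 = 19567466/6799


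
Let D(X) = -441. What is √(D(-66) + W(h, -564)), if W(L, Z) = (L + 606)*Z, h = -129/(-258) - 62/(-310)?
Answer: I*√8565495/5 ≈ 585.34*I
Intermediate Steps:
h = 7/10 (h = -129*(-1/258) - 62*(-1/310) = ½ + ⅕ = 7/10 ≈ 0.70000)
W(L, Z) = Z*(606 + L) (W(L, Z) = (606 + L)*Z = Z*(606 + L))
√(D(-66) + W(h, -564)) = √(-441 - 564*(606 + 7/10)) = √(-441 - 564*6067/10) = √(-441 - 1710894/5) = √(-1713099/5) = I*√8565495/5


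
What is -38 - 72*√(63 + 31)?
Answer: -38 - 72*√94 ≈ -736.07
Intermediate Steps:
-38 - 72*√(63 + 31) = -38 - 72*√94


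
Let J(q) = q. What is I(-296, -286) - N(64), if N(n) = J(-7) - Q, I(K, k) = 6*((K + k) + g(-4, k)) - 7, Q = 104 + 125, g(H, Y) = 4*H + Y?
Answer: -5075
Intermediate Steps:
g(H, Y) = Y + 4*H
Q = 229
I(K, k) = -103 + 6*K + 12*k (I(K, k) = 6*((K + k) + (k + 4*(-4))) - 7 = 6*((K + k) + (k - 16)) - 7 = 6*((K + k) + (-16 + k)) - 7 = 6*(-16 + K + 2*k) - 7 = (-96 + 6*K + 12*k) - 7 = -103 + 6*K + 12*k)
N(n) = -236 (N(n) = -7 - 1*229 = -7 - 229 = -236)
I(-296, -286) - N(64) = (-103 + 6*(-296) + 12*(-286)) - 1*(-236) = (-103 - 1776 - 3432) + 236 = -5311 + 236 = -5075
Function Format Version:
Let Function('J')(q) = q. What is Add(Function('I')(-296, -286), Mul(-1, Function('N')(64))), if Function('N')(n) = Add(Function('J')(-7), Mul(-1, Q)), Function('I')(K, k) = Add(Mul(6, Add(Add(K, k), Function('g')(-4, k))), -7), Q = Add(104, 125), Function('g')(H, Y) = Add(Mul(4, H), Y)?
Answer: -5075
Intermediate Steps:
Function('g')(H, Y) = Add(Y, Mul(4, H))
Q = 229
Function('I')(K, k) = Add(-103, Mul(6, K), Mul(12, k)) (Function('I')(K, k) = Add(Mul(6, Add(Add(K, k), Add(k, Mul(4, -4)))), -7) = Add(Mul(6, Add(Add(K, k), Add(k, -16))), -7) = Add(Mul(6, Add(Add(K, k), Add(-16, k))), -7) = Add(Mul(6, Add(-16, K, Mul(2, k))), -7) = Add(Add(-96, Mul(6, K), Mul(12, k)), -7) = Add(-103, Mul(6, K), Mul(12, k)))
Function('N')(n) = -236 (Function('N')(n) = Add(-7, Mul(-1, 229)) = Add(-7, -229) = -236)
Add(Function('I')(-296, -286), Mul(-1, Function('N')(64))) = Add(Add(-103, Mul(6, -296), Mul(12, -286)), Mul(-1, -236)) = Add(Add(-103, -1776, -3432), 236) = Add(-5311, 236) = -5075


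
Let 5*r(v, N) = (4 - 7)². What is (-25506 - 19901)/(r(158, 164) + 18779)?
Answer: -227035/93904 ≈ -2.4177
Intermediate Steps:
r(v, N) = 9/5 (r(v, N) = (4 - 7)²/5 = (⅕)*(-3)² = (⅕)*9 = 9/5)
(-25506 - 19901)/(r(158, 164) + 18779) = (-25506 - 19901)/(9/5 + 18779) = -45407/93904/5 = -45407*5/93904 = -227035/93904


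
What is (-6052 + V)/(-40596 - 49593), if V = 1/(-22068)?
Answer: 133555537/1990290852 ≈ 0.067104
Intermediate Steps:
V = -1/22068 ≈ -4.5314e-5
(-6052 + V)/(-40596 - 49593) = (-6052 - 1/22068)/(-40596 - 49593) = -133555537/22068/(-90189) = -133555537/22068*(-1/90189) = 133555537/1990290852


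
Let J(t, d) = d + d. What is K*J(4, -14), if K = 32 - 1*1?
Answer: -868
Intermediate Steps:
J(t, d) = 2*d
K = 31 (K = 32 - 1 = 31)
K*J(4, -14) = 31*(2*(-14)) = 31*(-28) = -868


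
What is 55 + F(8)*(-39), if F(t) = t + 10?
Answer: -647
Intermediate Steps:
F(t) = 10 + t
55 + F(8)*(-39) = 55 + (10 + 8)*(-39) = 55 + 18*(-39) = 55 - 702 = -647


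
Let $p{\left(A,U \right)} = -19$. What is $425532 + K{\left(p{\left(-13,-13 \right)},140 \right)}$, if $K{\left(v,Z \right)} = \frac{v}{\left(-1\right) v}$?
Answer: $425531$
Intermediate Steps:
$K{\left(v,Z \right)} = -1$ ($K{\left(v,Z \right)} = v \left(- \frac{1}{v}\right) = -1$)
$425532 + K{\left(p{\left(-13,-13 \right)},140 \right)} = 425532 - 1 = 425531$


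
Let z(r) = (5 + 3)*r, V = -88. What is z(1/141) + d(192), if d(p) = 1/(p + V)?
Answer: 973/14664 ≈ 0.066353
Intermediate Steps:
z(r) = 8*r
d(p) = 1/(-88 + p) (d(p) = 1/(p - 88) = 1/(-88 + p))
z(1/141) + d(192) = 8/141 + 1/(-88 + 192) = 8*(1/141) + 1/104 = 8/141 + 1/104 = 973/14664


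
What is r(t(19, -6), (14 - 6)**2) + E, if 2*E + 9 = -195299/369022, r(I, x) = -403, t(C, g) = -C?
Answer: -300948229/738044 ≈ -407.76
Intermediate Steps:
E = -3516497/738044 (E = -9/2 + (-195299/369022)/2 = -9/2 + (-195299*1/369022)/2 = -9/2 + (1/2)*(-195299/369022) = -9/2 - 195299/738044 = -3516497/738044 ≈ -4.7646)
r(t(19, -6), (14 - 6)**2) + E = -403 - 3516497/738044 = -300948229/738044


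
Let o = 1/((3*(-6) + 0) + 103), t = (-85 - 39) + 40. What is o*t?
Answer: -84/85 ≈ -0.98824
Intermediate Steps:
t = -84 (t = -124 + 40 = -84)
o = 1/85 (o = 1/((-18 + 0) + 103) = 1/(-18 + 103) = 1/85 ≈ 0.011765)
o*t = (1/85)*(-84) = -84/85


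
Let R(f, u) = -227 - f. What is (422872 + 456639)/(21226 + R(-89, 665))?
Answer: 879511/21088 ≈ 41.707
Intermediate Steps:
(422872 + 456639)/(21226 + R(-89, 665)) = (422872 + 456639)/(21226 + (-227 - 1*(-89))) = 879511/(21226 + (-227 + 89)) = 879511/(21226 - 138) = 879511/21088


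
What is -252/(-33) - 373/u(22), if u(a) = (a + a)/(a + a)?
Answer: -4019/11 ≈ -365.36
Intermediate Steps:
u(a) = 1 (u(a) = (2*a)/((2*a)) = (2*a)*(1/(2*a)) = 1)
-252/(-33) - 373/u(22) = -252/(-33) - 373/1 = -252*(-1/33) - 373*1 = 84/11 - 373 = -4019/11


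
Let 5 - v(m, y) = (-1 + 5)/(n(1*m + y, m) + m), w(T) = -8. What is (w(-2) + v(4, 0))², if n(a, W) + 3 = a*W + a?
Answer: 4489/441 ≈ 10.179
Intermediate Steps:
n(a, W) = -3 + a + W*a (n(a, W) = -3 + (a*W + a) = -3 + (W*a + a) = -3 + (a + W*a) = -3 + a + W*a)
v(m, y) = 5 - 4/(-3 + y + 2*m + m*(m + y)) (v(m, y) = 5 - (-1 + 5)/((-3 + (1*m + y) + m*(1*m + y)) + m) = 5 - 4/((-3 + (m + y) + m*(m + y)) + m) = 5 - 4/((-3 + m + y + m*(m + y)) + m) = 5 - 4/(-3 + y + 2*m + m*(m + y)))
(w(-2) + v(4, 0))² = (-8 + (-19 + 5*0 + 10*4 + 5*4*(4 + 0))/(-3 + 0 + 2*4 + 4*(4 + 0)))² = (-8 + (-19 + 0 + 40 + 5*4*4)/(-3 + 0 + 8 + 4*4))² = (-8 + (-19 + 0 + 40 + 80)/(-3 + 0 + 8 + 16))² = (-8 + 101/21)² = (-67/21)² = 4489/441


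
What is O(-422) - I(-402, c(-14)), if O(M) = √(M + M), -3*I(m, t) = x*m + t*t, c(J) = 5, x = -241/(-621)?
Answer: -27119/621 + 2*I*√211 ≈ -43.67 + 29.052*I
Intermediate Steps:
x = 241/621 (x = -241*(-1/621) = 241/621 ≈ 0.38808)
I(m, t) = -241*m/1863 - t²/3 (I(m, t) = -(241*m/621 + t*t)/3 = -(241*m/621 + t²)/3 = -(t² + 241*m/621)/3 = -241*m/1863 - t²/3)
O(M) = √2*√M (O(M) = √(2*M) = √2*√M)
O(-422) - I(-402, c(-14)) = √2*√(-422) - (-241/1863*(-402) - ⅓*5²) = √2*(I*√422) - (32294/621 - ⅓*25) = 2*I*√211 - (32294/621 - 25/3) = 2*I*√211 - 1*27119/621 = 2*I*√211 - 27119/621 = -27119/621 + 2*I*√211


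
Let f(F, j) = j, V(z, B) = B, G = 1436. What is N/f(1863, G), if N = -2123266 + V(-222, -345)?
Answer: -2123611/1436 ≈ -1478.8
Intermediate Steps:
N = -2123611 (N = -2123266 - 345 = -2123611)
N/f(1863, G) = -2123611/1436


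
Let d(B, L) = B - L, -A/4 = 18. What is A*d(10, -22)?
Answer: -2304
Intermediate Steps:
A = -72 (A = -4*18 = -72)
A*d(10, -22) = -72*(10 - 1*(-22)) = -72*(10 + 22) = -72*32 = -2304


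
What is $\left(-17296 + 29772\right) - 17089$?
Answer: $-4613$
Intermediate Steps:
$\left(-17296 + 29772\right) - 17089 = 12476 - 17089 = -4613$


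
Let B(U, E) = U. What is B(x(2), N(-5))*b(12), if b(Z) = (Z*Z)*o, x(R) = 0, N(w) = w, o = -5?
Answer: 0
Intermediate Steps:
b(Z) = -5*Z² (b(Z) = (Z*Z)*(-5) = Z²*(-5) = -5*Z²)
B(x(2), N(-5))*b(12) = 0*(-5*12²) = 0*(-5*144) = 0*(-720) = 0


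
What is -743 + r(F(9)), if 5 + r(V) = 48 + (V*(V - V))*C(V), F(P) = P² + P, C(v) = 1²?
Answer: -700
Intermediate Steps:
C(v) = 1
F(P) = P + P²
r(V) = 43 (r(V) = -5 + (48 + (V*(V - V))*1) = -5 + (48 + (V*0)*1) = -5 + (48 + 0*1) = -5 + (48 + 0) = -5 + 48 = 43)
-743 + r(F(9)) = -743 + 43 = -700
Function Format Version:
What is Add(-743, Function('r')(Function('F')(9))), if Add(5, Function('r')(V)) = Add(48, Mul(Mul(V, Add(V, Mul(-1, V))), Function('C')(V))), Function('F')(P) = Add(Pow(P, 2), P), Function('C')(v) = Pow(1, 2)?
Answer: -700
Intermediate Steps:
Function('C')(v) = 1
Function('F')(P) = Add(P, Pow(P, 2))
Function('r')(V) = 43 (Function('r')(V) = Add(-5, Add(48, Mul(Mul(V, Add(V, Mul(-1, V))), 1))) = Add(-5, Add(48, Mul(Mul(V, 0), 1))) = Add(-5, Add(48, Mul(0, 1))) = Add(-5, Add(48, 0)) = Add(-5, 48) = 43)
Add(-743, Function('r')(Function('F')(9))) = Add(-743, 43) = -700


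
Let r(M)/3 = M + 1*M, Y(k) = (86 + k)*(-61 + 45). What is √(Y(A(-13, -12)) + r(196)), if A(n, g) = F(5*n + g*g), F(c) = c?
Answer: 2*I*√366 ≈ 38.262*I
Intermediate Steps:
A(n, g) = g² + 5*n (A(n, g) = 5*n + g*g = 5*n + g² = g² + 5*n)
Y(k) = -1376 - 16*k (Y(k) = (86 + k)*(-16) = -1376 - 16*k)
r(M) = 6*M (r(M) = 3*(M + 1*M) = 3*(M + M) = 3*(2*M) = 6*M)
√(Y(A(-13, -12)) + r(196)) = √((-1376 - 16*((-12)² + 5*(-13))) + 6*196) = √((-1376 - 16*(144 - 65)) + 1176) = √((-1376 - 16*79) + 1176) = √((-1376 - 1264) + 1176) = √(-2640 + 1176) = √(-1464) = 2*I*√366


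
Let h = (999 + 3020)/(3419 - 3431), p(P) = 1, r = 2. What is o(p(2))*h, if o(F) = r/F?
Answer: -4019/6 ≈ -669.83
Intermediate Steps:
o(F) = 2/F
h = -4019/12 (h = 4019/(-12) = 4019*(-1/12) = -4019/12 ≈ -334.92)
o(p(2))*h = (2/1)*(-4019/12) = (2*1)*(-4019/12) = 2*(-4019/12) = -4019/6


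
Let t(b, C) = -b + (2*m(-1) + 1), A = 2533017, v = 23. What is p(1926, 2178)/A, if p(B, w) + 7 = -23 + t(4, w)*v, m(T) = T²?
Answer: -53/2533017 ≈ -2.0924e-5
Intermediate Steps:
t(b, C) = 3 - b (t(b, C) = -b + (2*(-1)² + 1) = -b + (2*1 + 1) = -b + (2 + 1) = -b + 3 = 3 - b)
p(B, w) = -53 (p(B, w) = -7 + (-23 + (3 - 1*4)*23) = -7 + (-23 + (3 - 4)*23) = -7 + (-23 - 1*23) = -7 + (-23 - 23) = -7 - 46 = -53)
p(1926, 2178)/A = -53/2533017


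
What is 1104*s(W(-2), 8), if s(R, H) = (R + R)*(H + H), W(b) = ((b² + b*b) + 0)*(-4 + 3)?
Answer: -282624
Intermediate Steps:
W(b) = -2*b² (W(b) = ((b² + b²) + 0)*(-1) = (2*b² + 0)*(-1) = (2*b²)*(-1) = -2*b²)
s(R, H) = 4*H*R (s(R, H) = (2*R)*(2*H) = 4*H*R)
1104*s(W(-2), 8) = 1104*(4*8*(-2*(-2)²)) = 1104*(4*8*(-2*4)) = 1104*(4*8*(-8)) = 1104*(-256) = -282624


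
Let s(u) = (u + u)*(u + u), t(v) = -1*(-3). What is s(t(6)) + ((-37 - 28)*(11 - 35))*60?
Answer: 93636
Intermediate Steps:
t(v) = 3
s(u) = 4*u² (s(u) = (2*u)*(2*u) = 4*u²)
s(t(6)) + ((-37 - 28)*(11 - 35))*60 = 4*3² + ((-37 - 28)*(11 - 35))*60 = 4*9 - 65*(-24)*60 = 36 + 1560*60 = 36 + 93600 = 93636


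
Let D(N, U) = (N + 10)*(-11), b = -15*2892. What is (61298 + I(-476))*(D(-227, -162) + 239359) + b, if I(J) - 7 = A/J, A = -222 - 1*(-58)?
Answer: 1763613134436/119 ≈ 1.4820e+10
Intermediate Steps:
A = -164 (A = -222 + 58 = -164)
b = -43380
D(N, U) = -110 - 11*N (D(N, U) = (10 + N)*(-11) = -110 - 11*N)
I(J) = 7 - 164/J
(61298 + I(-476))*(D(-227, -162) + 239359) + b = (61298 + (7 - 164/(-476)))*((-110 - 11*(-227)) + 239359) - 43380 = (61298 + (7 - 164*(-1/476)))*((-110 + 2497) + 239359) - 43380 = (61298 + (7 + 41/119))*(2387 + 239359) - 43380 = (61298 + 874/119)*241746 - 43380 = (7295336/119)*241746 - 43380 = 1763618296656/119 - 43380 = 1763613134436/119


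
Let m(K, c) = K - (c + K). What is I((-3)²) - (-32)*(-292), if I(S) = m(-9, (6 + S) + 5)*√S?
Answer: -9404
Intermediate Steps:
m(K, c) = -c (m(K, c) = K - (K + c) = K + (-K - c) = -c)
I(S) = √S*(-11 - S) (I(S) = (-((6 + S) + 5))*√S = (-(11 + S))*√S = (-11 - S)*√S = √S*(-11 - S))
I((-3)²) - (-32)*(-292) = √((-3)²)*(-11 - 1*(-3)²) - (-32)*(-292) = √9*(-11 - 1*9) - 1*9344 = 3*(-11 - 9) - 9344 = 3*(-20) - 9344 = -60 - 9344 = -9404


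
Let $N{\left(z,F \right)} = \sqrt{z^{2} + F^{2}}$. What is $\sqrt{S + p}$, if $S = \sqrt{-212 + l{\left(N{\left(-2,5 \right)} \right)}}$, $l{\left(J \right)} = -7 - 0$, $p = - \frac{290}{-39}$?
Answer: $\frac{\sqrt{11310 + 1521 i \sqrt{219}}}{39} \approx 3.4639 + 2.1361 i$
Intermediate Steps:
$p = \frac{290}{39}$ ($p = \left(-290\right) \left(- \frac{1}{39}\right) = \frac{290}{39} \approx 7.4359$)
$N{\left(z,F \right)} = \sqrt{F^{2} + z^{2}}$
$l{\left(J \right)} = -7$ ($l{\left(J \right)} = -7 + 0 = -7$)
$S = i \sqrt{219}$ ($S = \sqrt{-212 - 7} = \sqrt{-219} = i \sqrt{219} \approx 14.799 i$)
$\sqrt{S + p} = \sqrt{i \sqrt{219} + \frac{290}{39}} = \sqrt{\frac{290}{39} + i \sqrt{219}}$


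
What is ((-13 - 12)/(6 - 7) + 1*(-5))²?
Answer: 400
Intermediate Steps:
((-13 - 12)/(6 - 7) + 1*(-5))² = (-25/(-1) - 5)² = (-25*(-1) - 5)² = (25 - 5)² = 20² = 400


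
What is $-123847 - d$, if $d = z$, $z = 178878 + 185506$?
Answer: $-488231$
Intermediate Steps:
$z = 364384$
$d = 364384$
$-123847 - d = -123847 - 364384 = -488231$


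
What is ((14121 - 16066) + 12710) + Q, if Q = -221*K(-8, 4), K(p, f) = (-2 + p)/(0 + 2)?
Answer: 11870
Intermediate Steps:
K(p, f) = -1 + p/2 (K(p, f) = (-2 + p)/2 = (-2 + p)*(½) = -1 + p/2)
Q = 1105 (Q = -221*(-1 + (½)*(-8)) = -221*(-1 - 4) = -221*(-5) = 1105)
((14121 - 16066) + 12710) + Q = ((14121 - 16066) + 12710) + 1105 = (-1945 + 12710) + 1105 = 10765 + 1105 = 11870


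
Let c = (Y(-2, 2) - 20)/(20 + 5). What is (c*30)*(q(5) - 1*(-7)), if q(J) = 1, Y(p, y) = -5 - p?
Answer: -1104/5 ≈ -220.80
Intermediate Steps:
c = -23/25 (c = ((-5 - 1*(-2)) - 20)/(20 + 5) = ((-5 + 2) - 20)/25 = (-3 - 20)*(1/25) = -23*1/25 = -23/25 ≈ -0.92000)
(c*30)*(q(5) - 1*(-7)) = (-23/25*30)*(1 - 1*(-7)) = -138*(1 + 7)/5 = -138/5*8 = -1104/5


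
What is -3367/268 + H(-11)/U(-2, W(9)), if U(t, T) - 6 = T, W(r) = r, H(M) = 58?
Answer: -34961/4020 ≈ -8.6968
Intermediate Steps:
U(t, T) = 6 + T
-3367/268 + H(-11)/U(-2, W(9)) = -3367/268 + 58/(6 + 9) = -3367*1/268 + 58/15 = -3367/268 + 58*(1/15) = -3367/268 + 58/15 = -34961/4020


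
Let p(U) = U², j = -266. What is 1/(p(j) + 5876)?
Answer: 1/76632 ≈ 1.3049e-5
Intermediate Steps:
1/(p(j) + 5876) = 1/((-266)² + 5876) = 1/(70756 + 5876) = 1/76632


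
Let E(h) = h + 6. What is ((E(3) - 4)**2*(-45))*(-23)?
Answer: 25875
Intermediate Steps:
E(h) = 6 + h
((E(3) - 4)**2*(-45))*(-23) = (((6 + 3) - 4)**2*(-45))*(-23) = ((9 - 4)**2*(-45))*(-23) = (5**2*(-45))*(-23) = (25*(-45))*(-23) = -1125*(-23) = 25875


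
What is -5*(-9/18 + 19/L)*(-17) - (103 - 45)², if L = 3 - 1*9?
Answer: -11027/3 ≈ -3675.7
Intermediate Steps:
L = -6 (L = 3 - 9 = -6)
-5*(-9/18 + 19/L)*(-17) - (103 - 45)² = -5*(-9/18 + 19/(-6))*(-17) - (103 - 45)² = -5*(-9*1/18 + 19*(-⅙))*(-17) - 1*58² = -5*(-½ - 19/6)*(-17) - 1*3364 = -5*(-11/3)*(-17) - 3364 = (55/3)*(-17) - 3364 = -935/3 - 3364 = -11027/3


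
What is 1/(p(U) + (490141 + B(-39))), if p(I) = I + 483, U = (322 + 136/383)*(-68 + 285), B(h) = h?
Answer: 383/214685309 ≈ 1.7840e-6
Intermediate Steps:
U = 26791254/383 (U = (322 + 136*(1/383))*217 = (322 + 136/383)*217 = (123462/383)*217 = 26791254/383 ≈ 69951.)
p(I) = 483 + I
1/(p(U) + (490141 + B(-39))) = 1/((483 + 26791254/383) + (490141 - 39)) = 1/(26976243/383 + 490102) = 1/(214685309/383) = 383/214685309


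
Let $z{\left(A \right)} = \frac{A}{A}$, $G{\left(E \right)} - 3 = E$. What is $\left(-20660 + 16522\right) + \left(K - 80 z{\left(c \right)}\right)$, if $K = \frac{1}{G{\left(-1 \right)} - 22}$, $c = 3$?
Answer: $- \frac{84361}{20} \approx -4218.0$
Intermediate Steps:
$G{\left(E \right)} = 3 + E$
$z{\left(A \right)} = 1$
$K = - \frac{1}{20}$ ($K = \frac{1}{\left(3 - 1\right) - 22} = \frac{1}{2 - 22} = \frac{1}{-20} = - \frac{1}{20} \approx -0.05$)
$\left(-20660 + 16522\right) + \left(K - 80 z{\left(c \right)}\right) = \left(-20660 + 16522\right) - \frac{1601}{20} = -4138 - \frac{1601}{20} = - \frac{84361}{20}$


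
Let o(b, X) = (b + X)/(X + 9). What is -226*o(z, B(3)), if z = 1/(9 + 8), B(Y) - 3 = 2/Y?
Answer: -1130/17 ≈ -66.471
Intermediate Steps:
B(Y) = 3 + 2/Y
z = 1/17 ≈ 0.058824
o(b, X) = (X + b)/(9 + X)
-226*o(z, B(3)) = -226*((3 + 2/3) + 1/17)/(9 + (3 + 2/3)) = -226*((3 + 2*(⅓)) + 1/17)/(9 + (3 + 2*(⅓))) = -226*((3 + ⅔) + 1/17)/(9 + (3 + ⅔)) = -226*(11/3 + 1/17)/(9 + 11/3) = -226*190/(38/3*51) = -339*190/(19*51) = -226*5/17 = -1130/17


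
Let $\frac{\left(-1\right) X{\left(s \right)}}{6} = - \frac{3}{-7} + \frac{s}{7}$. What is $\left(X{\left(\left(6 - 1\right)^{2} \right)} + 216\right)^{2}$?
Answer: $36864$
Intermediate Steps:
$X{\left(s \right)} = - \frac{18}{7} - \frac{6 s}{7}$ ($X{\left(s \right)} = - 6 \left(- \frac{3}{-7} + \frac{s}{7}\right) = - 6 \left(\left(-3\right) \left(- \frac{1}{7}\right) + s \frac{1}{7}\right) = - 6 \left(\frac{3}{7} + \frac{s}{7}\right) = - \frac{18}{7} - \frac{6 s}{7}$)
$\left(X{\left(\left(6 - 1\right)^{2} \right)} + 216\right)^{2} = \left(\left(- \frac{18}{7} - \frac{6 \left(6 - 1\right)^{2}}{7}\right) + 216\right)^{2} = \left(\left(- \frac{18}{7} - \frac{6 \cdot 5^{2}}{7}\right) + 216\right)^{2} = \left(\left(- \frac{18}{7} - \frac{150}{7}\right) + 216\right)^{2} = \left(-24 + 216\right)^{2} = 192^{2} = 36864$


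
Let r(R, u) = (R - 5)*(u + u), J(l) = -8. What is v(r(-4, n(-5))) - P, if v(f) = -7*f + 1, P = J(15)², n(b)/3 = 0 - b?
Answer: 1827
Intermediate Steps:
n(b) = -3*b (n(b) = 3*(0 - b) = 3*(-b) = -3*b)
r(R, u) = 2*u*(-5 + R) (r(R, u) = (-5 + R)*(2*u) = 2*u*(-5 + R))
P = 64 (P = (-8)² = 64)
v(f) = 1 - 7*f
v(r(-4, n(-5))) - P = (1 - 14*(-3*(-5))*(-5 - 4)) - 1*64 = (1 - 14*15*(-9)) - 64 = (1 - 7*(-270)) - 64 = (1 + 1890) - 64 = 1891 - 64 = 1827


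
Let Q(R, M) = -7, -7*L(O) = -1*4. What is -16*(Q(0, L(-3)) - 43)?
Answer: 800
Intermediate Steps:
L(O) = 4/7 (L(O) = -(-1)*4/7 = -⅐*(-4) = 4/7)
-16*(Q(0, L(-3)) - 43) = -16*(-7 - 43) = -16*(-50) = 800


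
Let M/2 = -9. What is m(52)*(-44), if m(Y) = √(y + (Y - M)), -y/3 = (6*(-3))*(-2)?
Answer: -44*I*√38 ≈ -271.23*I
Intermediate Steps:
M = -18 (M = 2*(-9) = -18)
y = -108 (y = -3*6*(-3)*(-2) = -(-54)*(-2) = -3*36 = -108)
m(Y) = √(-90 + Y) (m(Y) = √(-108 + (Y - 1*(-18))) = √(-108 + (Y + 18)) = √(-108 + (18 + Y)) = √(-90 + Y))
m(52)*(-44) = √(-90 + 52)*(-44) = √(-38)*(-44) = (I*√38)*(-44) = -44*I*√38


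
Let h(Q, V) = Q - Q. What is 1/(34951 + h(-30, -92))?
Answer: 1/34951 ≈ 2.8611e-5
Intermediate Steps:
h(Q, V) = 0
1/(34951 + h(-30, -92)) = 1/(34951 + 0) = 1/34951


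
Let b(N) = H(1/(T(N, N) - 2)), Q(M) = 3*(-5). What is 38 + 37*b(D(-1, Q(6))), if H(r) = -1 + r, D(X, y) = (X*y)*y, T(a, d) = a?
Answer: 190/227 ≈ 0.83700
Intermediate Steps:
Q(M) = -15
D(X, y) = X*y**2
b(N) = -1 + 1/(-2 + N) (b(N) = -1 + 1/(N - 2) = -1 + 1/(-2 + N))
38 + 37*b(D(-1, Q(6))) = 38 + 37*((3 - (-1)*(-15)**2)/(-2 - 1*(-15)**2)) = 38 + 37*((3 - (-1)*225)/(-2 - 1*225)) = 38 + 37*((3 - 1*(-225))/(-2 - 225)) = 38 + 37*((3 + 225)/(-227)) = 38 + 37*(-1/227*228) = 38 + 37*(-228/227) = 38 - 8436/227 = 190/227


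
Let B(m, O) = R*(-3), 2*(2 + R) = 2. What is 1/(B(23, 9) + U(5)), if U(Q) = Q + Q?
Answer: 1/13 ≈ 0.076923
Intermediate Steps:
R = -1 (R = -2 + (½)*2 = -2 + 1 = -1)
B(m, O) = 3 (B(m, O) = -1*(-3) = 3)
U(Q) = 2*Q
1/(B(23, 9) + U(5)) = 1/(3 + 2*5) = 1/(3 + 10) = 1/13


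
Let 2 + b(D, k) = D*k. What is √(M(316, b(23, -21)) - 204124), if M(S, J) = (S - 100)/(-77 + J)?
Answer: 2*I*√4029466378/281 ≈ 451.8*I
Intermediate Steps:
b(D, k) = -2 + D*k
M(S, J) = (-100 + S)/(-77 + J)
√(M(316, b(23, -21)) - 204124) = √((-100 + 316)/(-77 + (-2 + 23*(-21))) - 204124) = √(216/(-77 + (-2 - 483)) - 204124) = √(216/(-77 - 485) - 204124) = √(216/(-562) - 204124) = √(-1/562*216 - 204124) = √(-108/281 - 204124) = √(-57358952/281) = 2*I*√4029466378/281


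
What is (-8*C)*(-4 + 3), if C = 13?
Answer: 104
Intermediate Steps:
(-8*C)*(-4 + 3) = (-8*13)*(-4 + 3) = -104*(-1) = 104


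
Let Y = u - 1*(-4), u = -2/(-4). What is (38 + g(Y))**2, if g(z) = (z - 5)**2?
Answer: 23409/16 ≈ 1463.1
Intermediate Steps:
u = 1/2 (u = -2*(-1/4) = 1/2 ≈ 0.50000)
Y = 9/2 (Y = 1/2 - 1*(-4) = 1/2 + 4 = 9/2 ≈ 4.5000)
g(z) = (-5 + z)**2
(38 + g(Y))**2 = (38 + (-5 + 9/2)**2)**2 = (38 + (-1/2)**2)**2 = (38 + 1/4)**2 = (153/4)**2 = 23409/16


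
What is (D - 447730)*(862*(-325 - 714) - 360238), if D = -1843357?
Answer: 2877275355472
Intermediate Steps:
(D - 447730)*(862*(-325 - 714) - 360238) = (-1843357 - 447730)*(862*(-325 - 714) - 360238) = -2291087*(862*(-1039) - 360238) = -2291087*(-895618 - 360238) = -2291087*(-1255856) = 2877275355472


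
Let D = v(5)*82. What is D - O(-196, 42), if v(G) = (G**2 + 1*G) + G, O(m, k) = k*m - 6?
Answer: 11108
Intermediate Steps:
O(m, k) = -6 + k*m
v(G) = G**2 + 2*G (v(G) = (G**2 + G) + G = (G + G**2) + G = G**2 + 2*G)
D = 2870 (D = (5*(2 + 5))*82 = (5*7)*82 = 35*82 = 2870)
D - O(-196, 42) = 2870 - (-6 + 42*(-196)) = 2870 - (-6 - 8232) = 2870 - 1*(-8238) = 2870 + 8238 = 11108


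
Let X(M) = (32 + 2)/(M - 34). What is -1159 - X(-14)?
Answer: -27799/24 ≈ -1158.3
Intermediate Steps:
X(M) = 34/(-34 + M)
-1159 - X(-14) = -1159 - 34/(-34 - 14) = -1159 - 34/(-48) = -1159 - 34*(-1)/48 = -1159 - 1*(-17/24) = -1159 + 17/24 = -27799/24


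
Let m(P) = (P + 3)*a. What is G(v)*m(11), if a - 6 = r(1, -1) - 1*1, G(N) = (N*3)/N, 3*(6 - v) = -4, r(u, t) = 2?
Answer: 294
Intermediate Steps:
v = 22/3 (v = 6 - ⅓*(-4) = 6 + 4/3 = 22/3 ≈ 7.3333)
G(N) = 3 (G(N) = (3*N)/N = 3)
a = 7 (a = 6 + (2 - 1*1) = 6 + (2 - 1) = 6 + 1 = 7)
m(P) = 21 + 7*P (m(P) = (P + 3)*7 = (3 + P)*7 = 21 + 7*P)
G(v)*m(11) = 3*(21 + 7*11) = 3*(21 + 77) = 3*98 = 294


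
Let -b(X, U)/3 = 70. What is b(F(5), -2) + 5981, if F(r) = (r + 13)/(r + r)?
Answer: 5771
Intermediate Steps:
F(r) = (13 + r)/(2*r) (F(r) = (13 + r)/((2*r)) = (13 + r)*(1/(2*r)) = (13 + r)/(2*r))
b(X, U) = -210 (b(X, U) = -3*70 = -210)
b(F(5), -2) + 5981 = -210 + 5981 = 5771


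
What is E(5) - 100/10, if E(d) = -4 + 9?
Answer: -5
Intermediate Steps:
E(d) = 5
E(5) - 100/10 = 5 - 100/10 = 5 - 1*10 = 5 - 10 = -5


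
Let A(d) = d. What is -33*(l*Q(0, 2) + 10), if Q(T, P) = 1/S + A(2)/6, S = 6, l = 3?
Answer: -759/2 ≈ -379.50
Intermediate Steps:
Q(T, P) = ½ (Q(T, P) = 1/6 + 2/6 = 1*(⅙) + 2*(⅙) = ⅙ + ⅓ = ½)
-33*(l*Q(0, 2) + 10) = -33*(3*(½) + 10) = -33*(3/2 + 10) = -33*23/2 = -759/2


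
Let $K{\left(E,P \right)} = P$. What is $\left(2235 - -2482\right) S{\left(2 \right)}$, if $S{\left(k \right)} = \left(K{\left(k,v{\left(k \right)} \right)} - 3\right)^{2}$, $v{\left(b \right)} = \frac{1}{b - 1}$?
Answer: $18868$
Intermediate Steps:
$v{\left(b \right)} = \frac{1}{-1 + b}$
$S{\left(k \right)} = \left(-3 + \frac{1}{-1 + k}\right)^{2}$ ($S{\left(k \right)} = \left(\frac{1}{-1 + k} - 3\right)^{2} = \left(-3 + \frac{1}{-1 + k}\right)^{2}$)
$\left(2235 - -2482\right) S{\left(2 \right)} = \left(2235 - -2482\right) \frac{\left(-4 + 3 \cdot 2\right)^{2}}{\left(-1 + 2\right)^{2}} = \left(2235 + 2482\right) 1^{-2} \left(-4 + 6\right)^{2} = 4717 \cdot 1 \cdot 2^{2} = 4717 \cdot 1 \cdot 4 = 4717 \cdot 4 = 18868$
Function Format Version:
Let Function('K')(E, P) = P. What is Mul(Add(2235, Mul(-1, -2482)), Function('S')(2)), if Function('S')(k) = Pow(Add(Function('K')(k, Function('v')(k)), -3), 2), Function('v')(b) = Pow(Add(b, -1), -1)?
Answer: 18868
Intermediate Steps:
Function('v')(b) = Pow(Add(-1, b), -1)
Function('S')(k) = Pow(Add(-3, Pow(Add(-1, k), -1)), 2) (Function('S')(k) = Pow(Add(Pow(Add(-1, k), -1), -3), 2) = Pow(Add(-3, Pow(Add(-1, k), -1)), 2))
Mul(Add(2235, Mul(-1, -2482)), Function('S')(2)) = Mul(Add(2235, Mul(-1, -2482)), Mul(Pow(Add(-1, 2), -2), Pow(Add(-4, Mul(3, 2)), 2))) = Mul(Add(2235, 2482), Mul(Pow(1, -2), Pow(Add(-4, 6), 2))) = Mul(4717, Mul(1, Pow(2, 2))) = Mul(4717, Mul(1, 4)) = Mul(4717, 4) = 18868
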